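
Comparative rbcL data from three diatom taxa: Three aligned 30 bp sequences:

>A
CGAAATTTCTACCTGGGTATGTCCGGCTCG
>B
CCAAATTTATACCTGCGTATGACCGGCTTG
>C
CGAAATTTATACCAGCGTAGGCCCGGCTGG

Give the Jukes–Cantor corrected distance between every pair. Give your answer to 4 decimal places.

A–B: 5/30 sites differ → p ≈ 0.166667, d = −0.75 ln(1 − 0.222223) = 0.188487 ≈ 0.1885.
A–C: 6/30 sites differ → p = 0.2, d = −0.75 ln(1 − 0.266667) = 0.232617 ≈ 0.2326.
B–C: 5/30 sites differ → p ≈ 0.166667, d = −0.75 ln(1 − 0.222223) = 0.188487 ≈ 0.1885.

d(A,B) = 0.1885, d(A,C) = 0.2326, d(B,C) = 0.1885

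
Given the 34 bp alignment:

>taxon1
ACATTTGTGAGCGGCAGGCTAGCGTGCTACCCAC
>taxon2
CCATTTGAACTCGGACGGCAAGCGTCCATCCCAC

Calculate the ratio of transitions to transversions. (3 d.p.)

Transitions are A↔G and C↔T; transversions are all other mismatches.
Transitions: 1. Transversions: 10.
R = 1/10 = 0.100.

0.100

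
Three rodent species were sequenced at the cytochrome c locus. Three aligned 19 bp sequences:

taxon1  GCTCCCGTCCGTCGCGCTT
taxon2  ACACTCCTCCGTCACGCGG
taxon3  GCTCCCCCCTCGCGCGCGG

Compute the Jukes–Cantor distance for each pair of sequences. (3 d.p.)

d(taxon1,taxon2) = 0.507, d(taxon1,taxon3) = 0.507, d(taxon2,taxon3) = 0.618

taxon1–taxon2: 7/19 sites differ → p ≈ 0.368421, d = −0.75 ln(1 − 0.491228) = 0.506816 ≈ 0.507.
taxon1–taxon3: 7/19 sites differ → p ≈ 0.368421, d = −0.75 ln(1 − 0.491228) = 0.506816 ≈ 0.507.
taxon2–taxon3: 8/19 sites differ → p ≈ 0.421053, d = −0.75 ln(1 − 0.561404) = 0.618132 ≈ 0.618.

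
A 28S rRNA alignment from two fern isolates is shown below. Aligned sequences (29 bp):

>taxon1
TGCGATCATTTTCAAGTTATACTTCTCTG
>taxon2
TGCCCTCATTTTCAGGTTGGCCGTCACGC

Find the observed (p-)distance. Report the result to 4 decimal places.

0.3448

The sequences differ at 10 of 29 positions (sites 4, 5, 15, 19, 20, 21, 23, 26, 28, 29).
p = 10/29 = 0.344827… ≈ 0.3448 (to 4 d.p.).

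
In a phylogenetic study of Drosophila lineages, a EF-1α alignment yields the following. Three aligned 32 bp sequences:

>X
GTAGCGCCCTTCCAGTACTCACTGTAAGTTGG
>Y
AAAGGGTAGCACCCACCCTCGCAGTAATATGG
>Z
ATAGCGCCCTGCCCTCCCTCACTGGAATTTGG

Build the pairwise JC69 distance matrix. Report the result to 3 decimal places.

X–Y: 16/32 sites differ → p = 0.5, d = −0.75 ln(1 − 0.666667) = 0.823960 ≈ 0.824.
X–Z: 8/32 sites differ → p = 0.25, d = −0.75 ln(1 − 0.333333) = 0.304098 ≈ 0.304.
Y–Z: 12/32 sites differ → p = 0.375, d = −0.75 ln(1 − 0.5) = 0.519860 ≈ 0.520.

d(X,Y) = 0.824, d(X,Z) = 0.304, d(Y,Z) = 0.520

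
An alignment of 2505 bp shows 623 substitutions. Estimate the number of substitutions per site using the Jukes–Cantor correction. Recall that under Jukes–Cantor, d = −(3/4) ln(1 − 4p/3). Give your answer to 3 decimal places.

0.302

p = 623/2505 ≈ 0.248703.
d = −(3/4) ln(1 − 4p/3) = −0.75 ln(1 − 0.331604) = −0.75 ln(0.668396)
  = −0.75 × (-0.402874) = 0.302156 substitutions/site.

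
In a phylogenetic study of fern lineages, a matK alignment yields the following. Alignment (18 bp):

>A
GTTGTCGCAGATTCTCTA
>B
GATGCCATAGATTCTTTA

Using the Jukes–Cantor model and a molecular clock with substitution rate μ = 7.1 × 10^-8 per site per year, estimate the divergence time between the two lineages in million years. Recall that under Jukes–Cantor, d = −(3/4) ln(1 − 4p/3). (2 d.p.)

The sequences differ at 5 of 18 sites (2, 5, 7, 8, 16), so p = 5/18 ≈ 0.277778.
d = −(3/4) ln(1 − 4p/3) = −0.75 ln(1 − 0.370371) = −0.75 ln(0.629629)
  = −0.75 × (-0.462625) = 0.346969 substitutions/site.
Under a molecular clock d = 2μt, so t = d/(2μ) = 0.346969 / (2 × 7.1 × 10^-8) = 2.44 million years.

2.44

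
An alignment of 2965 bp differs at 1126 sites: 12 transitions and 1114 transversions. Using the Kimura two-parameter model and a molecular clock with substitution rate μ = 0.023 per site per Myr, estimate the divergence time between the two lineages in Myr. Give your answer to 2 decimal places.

12.83

P = 12/2965 ≈ 0.004047 and Q = 1114/2965 ≈ 0.375717.
Under the Kimura two-parameter model, d = −½ ln(1 − 2P − Q) − ¼ ln(1 − 2Q).
1 − 2P − Q = 0.616189, giving −½ ln(0.616189) = 0.242101.
1 − 2Q = 0.248566, giving −¼ ln(0.248566) = 0.348012.
d = 0.242101 + 0.348012 = 0.590113.
Under a molecular clock d = 2μt, so t = d/(2μ) = 0.590113 / (2 × 0.023) = 12.83 Myr.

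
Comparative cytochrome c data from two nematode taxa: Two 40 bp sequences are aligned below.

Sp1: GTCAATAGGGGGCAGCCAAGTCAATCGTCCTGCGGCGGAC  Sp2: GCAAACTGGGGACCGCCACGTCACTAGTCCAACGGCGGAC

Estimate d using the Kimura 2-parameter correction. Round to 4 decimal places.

0.3427

Of 40 sites, 4 differences are transitions and 7 are transversions, so P = 4/40 = 0.1 and Q = 7/40 = 0.175.
Under the Kimura two-parameter model, d = −½ ln(1 − 2P − Q) − ¼ ln(1 − 2Q).
1 − 2P − Q = 0.625, giving −½ ln(0.625) = 0.235002.
1 − 2Q = 0.65, giving −¼ ln(0.65) = 0.107696.
d = 0.235002 + 0.107696 = 0.342698.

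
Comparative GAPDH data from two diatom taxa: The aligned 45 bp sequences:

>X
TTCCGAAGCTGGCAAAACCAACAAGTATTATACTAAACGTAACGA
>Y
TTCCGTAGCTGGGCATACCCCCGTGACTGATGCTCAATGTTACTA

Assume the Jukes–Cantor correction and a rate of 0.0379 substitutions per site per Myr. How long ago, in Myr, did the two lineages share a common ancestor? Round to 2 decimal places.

6.36

The sequences differ at 16 of 45 sites, so p = 16/45 ≈ 0.355556.
d = −(3/4) ln(1 − 4p/3) = −0.75 ln(1 − 0.474075) = −0.75 ln(0.525925)
  = −0.75 × (-0.642597) = 0.481948 substitutions/site.
Under a molecular clock d = 2μt, so t = d/(2μ) = 0.481948 / (2 × 0.0379) = 6.36 Myr.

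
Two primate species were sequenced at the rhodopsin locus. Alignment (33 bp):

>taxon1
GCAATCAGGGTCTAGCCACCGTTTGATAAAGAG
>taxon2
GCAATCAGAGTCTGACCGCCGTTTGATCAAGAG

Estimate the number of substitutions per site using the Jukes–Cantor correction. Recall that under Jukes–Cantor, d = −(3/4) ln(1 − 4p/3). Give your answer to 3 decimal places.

The sequences differ at 5 of 33 sites (9, 14, 15, 18, 28), so p = 5/33 ≈ 0.151515.
d = −(3/4) ln(1 − 4p/3) = −0.75 ln(1 − 0.20202) = −0.75 ln(0.79798)
  = −0.75 × (-0.225672) = 0.169254 substitutions/site.

0.169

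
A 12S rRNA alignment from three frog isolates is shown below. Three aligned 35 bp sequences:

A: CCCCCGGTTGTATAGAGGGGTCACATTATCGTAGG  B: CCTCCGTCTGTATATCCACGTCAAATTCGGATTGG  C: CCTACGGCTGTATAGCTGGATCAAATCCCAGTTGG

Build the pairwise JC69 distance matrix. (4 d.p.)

d(A,B) = 0.5716, d(A,C) = 0.4582, d(B,C) = 0.4073

A–B: 14/35 sites differ → p = 0.4, d = −0.75 ln(1 − 0.533333) = 0.571605 ≈ 0.5716.
A–C: 12/35 sites differ → p ≈ 0.342857, d = −0.75 ln(1 − 0.457143) = 0.458182 ≈ 0.4582.
B–C: 11/35 sites differ → p ≈ 0.314286, d = −0.75 ln(1 − 0.419048) = 0.407315 ≈ 0.4073.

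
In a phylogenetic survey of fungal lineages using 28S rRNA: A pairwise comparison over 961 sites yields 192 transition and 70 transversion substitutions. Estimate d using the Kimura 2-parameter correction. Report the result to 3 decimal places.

0.359

P = 192/961 ≈ 0.199792 and Q = 70/961 ≈ 0.072841.
Under the Kimura two-parameter model, d = −½ ln(1 − 2P − Q) − ¼ ln(1 − 2Q).
1 − 2P − Q = 0.527575, giving −½ ln(0.527575) = 0.319732.
1 − 2Q = 0.854318, giving −¼ ln(0.854318) = 0.039363.
d = 0.319732 + 0.039363 = 0.359095.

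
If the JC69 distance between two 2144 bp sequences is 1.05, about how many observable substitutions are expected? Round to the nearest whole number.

Invert JC69: p = (3/4)(1 − e^(−4d/3)) = 0.75 × (1 − e^(-1.4)) = 0.75 × (1 − 0.246597) = 0.565052.
Expected differing sites = pL ≈ 0.565052 × 2144 = 1211.471488 ≈ 1211.

1211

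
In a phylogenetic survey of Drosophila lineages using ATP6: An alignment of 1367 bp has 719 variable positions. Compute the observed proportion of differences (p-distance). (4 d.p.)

p = 719/1367 = 0.525969… ≈ 0.5260 (to 4 d.p.).

0.5260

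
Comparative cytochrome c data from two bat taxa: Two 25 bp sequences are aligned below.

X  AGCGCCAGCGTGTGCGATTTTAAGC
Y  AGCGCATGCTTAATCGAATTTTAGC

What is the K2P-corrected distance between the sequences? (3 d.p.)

0.428

Of 25 sites, 1 differences are transitions and 7 are transversions, so P = 1/25 = 0.04 and Q = 7/25 = 0.28.
Under the Kimura two-parameter model, d = −½ ln(1 − 2P − Q) − ¼ ln(1 − 2Q).
1 − 2P − Q = 0.64, giving −½ ln(0.64) = 0.223144.
1 − 2Q = 0.44, giving −¼ ln(0.44) = 0.205245.
d = 0.223144 + 0.205245 = 0.428389.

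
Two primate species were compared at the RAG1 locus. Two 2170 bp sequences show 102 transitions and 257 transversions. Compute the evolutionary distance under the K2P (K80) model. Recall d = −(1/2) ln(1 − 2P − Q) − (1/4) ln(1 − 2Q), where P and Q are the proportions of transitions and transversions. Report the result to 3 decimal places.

0.187

P = 102/2170 ≈ 0.047005 and Q = 257/2170 ≈ 0.118433.
Under the Kimura two-parameter model, d = −½ ln(1 − 2P − Q) − ¼ ln(1 − 2Q).
1 − 2P − Q = 0.787557, giving −½ ln(0.787557) = 0.119410.
1 − 2Q = 0.763134, giving −¼ ln(0.763134) = 0.067580.
d = 0.119410 + 0.067580 = 0.186990.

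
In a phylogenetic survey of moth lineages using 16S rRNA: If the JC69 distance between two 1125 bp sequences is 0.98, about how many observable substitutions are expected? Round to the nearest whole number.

Invert JC69: p = (3/4)(1 − e^(−4d/3)) = 0.75 × (1 − e^(-1.306667)) = 0.75 × (1 − 0.270721) = 0.546959.
Expected differing sites = pL ≈ 0.546959 × 1125 = 615.328875 ≈ 615.

615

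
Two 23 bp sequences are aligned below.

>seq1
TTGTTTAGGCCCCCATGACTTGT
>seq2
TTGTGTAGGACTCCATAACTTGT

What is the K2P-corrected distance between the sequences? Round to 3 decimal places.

0.199

Of 23 sites, 2 differences are transitions and 2 are transversions, so P = 2/23 ≈ 0.086957 and Q = 2/23 ≈ 0.086957.
Under the Kimura two-parameter model, d = −½ ln(1 − 2P − Q) − ¼ ln(1 − 2Q).
1 − 2P − Q = 0.739129, giving −½ ln(0.739129) = 0.151141.
1 − 2Q = 0.826086, giving −¼ ln(0.826086) = 0.047764.
d = 0.151141 + 0.047764 = 0.198905.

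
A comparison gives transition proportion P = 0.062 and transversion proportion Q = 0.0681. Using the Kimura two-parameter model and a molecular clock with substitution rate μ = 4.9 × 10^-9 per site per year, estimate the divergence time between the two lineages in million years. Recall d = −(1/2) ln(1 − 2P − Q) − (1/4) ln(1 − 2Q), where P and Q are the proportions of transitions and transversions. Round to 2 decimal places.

Under the Kimura two-parameter model, d = −½ ln(1 − 2P − Q) − ¼ ln(1 − 2Q).
1 − 2P − Q = 0.8079, giving −½ ln(0.8079) = 0.106658.
1 − 2Q = 0.8638, giving −¼ ln(0.8638) = 0.036604.
d = 0.106658 + 0.036604 = 0.143262.
Under a molecular clock d = 2μt, so t = d/(2μ) = 0.143262 / (2 × 4.9 × 10^-9) = 14.62 million years.

14.62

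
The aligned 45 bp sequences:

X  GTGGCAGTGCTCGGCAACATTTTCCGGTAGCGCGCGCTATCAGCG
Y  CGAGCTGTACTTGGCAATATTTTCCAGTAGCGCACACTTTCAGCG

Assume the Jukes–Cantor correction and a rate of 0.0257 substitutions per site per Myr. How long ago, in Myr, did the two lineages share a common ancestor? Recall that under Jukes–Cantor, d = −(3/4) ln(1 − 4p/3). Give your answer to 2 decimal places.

The sequences differ at 11 of 45 sites, so p = 11/45 ≈ 0.244444.
d = −(3/4) ln(1 − 4p/3) = −0.75 ln(1 − 0.325925) = −0.75 ln(0.674075)
  = −0.75 × (-0.394414) = 0.295811 substitutions/site.
Under a molecular clock d = 2μt, so t = d/(2μ) = 0.295811 / (2 × 0.0257) = 5.76 Myr.

5.76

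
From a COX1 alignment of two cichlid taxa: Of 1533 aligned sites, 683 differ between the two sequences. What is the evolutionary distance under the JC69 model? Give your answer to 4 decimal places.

0.6761

p = 683/1533 ≈ 0.445532.
d = −(3/4) ln(1 − 4p/3) = −0.75 ln(1 − 0.594043) = −0.75 ln(0.405957)
  = −0.75 × (-0.901508) = 0.676131 substitutions/site.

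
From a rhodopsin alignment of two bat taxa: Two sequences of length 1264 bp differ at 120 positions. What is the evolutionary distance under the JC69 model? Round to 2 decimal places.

p = 120/1264 ≈ 0.094937.
d = −(3/4) ln(1 − 4p/3) = −0.75 ln(1 − 0.126583) = −0.75 ln(0.873417)
  = −0.75 × (-0.135342) = 0.101507 substitutions/site.

0.10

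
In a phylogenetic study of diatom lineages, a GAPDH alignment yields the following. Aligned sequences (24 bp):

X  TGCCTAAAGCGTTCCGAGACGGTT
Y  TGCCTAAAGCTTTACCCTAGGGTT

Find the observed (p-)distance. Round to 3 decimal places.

The sequences differ at 6 of 24 positions (sites 11, 14, 16, 17, 18, 20).
p = 6/24 = 0.250.

0.250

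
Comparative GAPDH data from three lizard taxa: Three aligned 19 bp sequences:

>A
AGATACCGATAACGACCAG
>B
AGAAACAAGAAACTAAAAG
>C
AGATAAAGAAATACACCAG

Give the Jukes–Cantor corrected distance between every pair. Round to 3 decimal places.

d(A,B) = 0.618, d(A,C) = 0.410, d(B,C) = 0.749

A–B: 8/19 sites differ → p ≈ 0.421053, d = −0.75 ln(1 − 0.561404) = 0.618132 ≈ 0.618.
A–C: 6/19 sites differ → p ≈ 0.315789, d = −0.75 ln(1 − 0.421052) = 0.409907 ≈ 0.410.
B–C: 9/19 sites differ → p ≈ 0.473684, d = −0.75 ln(1 − 0.631579) = 0.748897 ≈ 0.749.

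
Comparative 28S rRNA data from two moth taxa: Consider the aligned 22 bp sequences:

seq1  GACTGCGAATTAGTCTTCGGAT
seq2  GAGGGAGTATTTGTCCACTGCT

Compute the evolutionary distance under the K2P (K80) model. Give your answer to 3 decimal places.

0.628

Of 22 sites, 1 differences are transitions and 8 are transversions, so P = 1/22 ≈ 0.045455 and Q = 8/22 ≈ 0.363636.
Under the Kimura two-parameter model, d = −½ ln(1 − 2P − Q) − ¼ ln(1 − 2Q).
1 − 2P − Q = 0.545454, giving −½ ln(0.545454) = 0.303068.
1 − 2Q = 0.272728, giving −¼ ln(0.272728) = 0.324820.
d = 0.303068 + 0.324820 = 0.627888.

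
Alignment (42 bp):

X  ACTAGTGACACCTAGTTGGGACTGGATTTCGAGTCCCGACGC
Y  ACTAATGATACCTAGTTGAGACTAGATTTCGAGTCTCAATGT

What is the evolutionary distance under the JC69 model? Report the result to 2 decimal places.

0.22

The sequences differ at 8 of 42 sites (5, 9, 19, 24, 36, 38, 40, 42), so p = 8/42 ≈ 0.190476.
d = −(3/4) ln(1 − 4p/3) = −0.75 ln(1 − 0.253968) = −0.75 ln(0.746032)
  = −0.75 × (-0.292987) = 0.219740 substitutions/site.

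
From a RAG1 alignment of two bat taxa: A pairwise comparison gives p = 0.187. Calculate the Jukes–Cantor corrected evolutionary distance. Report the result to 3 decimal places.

0.215

d = −(3/4) ln(1 − 4p/3) = −0.75 ln(1 − 0.249333) = −0.75 ln(0.750667)
  = −0.75 × (-0.286793) = 0.215095 substitutions/site.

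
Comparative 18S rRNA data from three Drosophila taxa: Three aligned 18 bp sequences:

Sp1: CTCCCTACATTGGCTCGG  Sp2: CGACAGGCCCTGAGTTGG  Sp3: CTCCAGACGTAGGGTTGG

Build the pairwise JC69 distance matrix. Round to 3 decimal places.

Sp1–Sp2: 10/18 sites differ → p ≈ 0.555556, d = −0.75 ln(1 − 0.740741) = 1.012446 ≈ 1.012.
Sp1–Sp3: 6/18 sites differ → p ≈ 0.333333, d = −0.75 ln(1 − 0.444444) = 0.440839 ≈ 0.441.
Sp2–Sp3: 7/18 sites differ → p ≈ 0.388889, d = −0.75 ln(1 − 0.518519) = 0.548166 ≈ 0.548.

d(Sp1,Sp2) = 1.012, d(Sp1,Sp3) = 0.441, d(Sp2,Sp3) = 0.548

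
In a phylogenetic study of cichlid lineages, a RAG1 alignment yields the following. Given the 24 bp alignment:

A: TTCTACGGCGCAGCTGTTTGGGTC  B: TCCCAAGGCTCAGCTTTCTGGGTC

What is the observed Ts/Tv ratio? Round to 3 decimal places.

1.000

Transitions are A↔G and C↔T; transversions are all other mismatches.
Transitions: 3. Transversions: 3.
R = 3/3 = 1.000.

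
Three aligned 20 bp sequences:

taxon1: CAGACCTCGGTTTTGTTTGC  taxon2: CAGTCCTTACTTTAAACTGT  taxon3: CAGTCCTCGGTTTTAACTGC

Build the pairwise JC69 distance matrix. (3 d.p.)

d(taxon1,taxon2) = 0.687, d(taxon1,taxon3) = 0.233, d(taxon2,taxon3) = 0.304

taxon1–taxon2: 9/20 sites differ → p = 0.45, d = −0.75 ln(1 − 0.6) = 0.687218 ≈ 0.687.
taxon1–taxon3: 4/20 sites differ → p = 0.2, d = −0.75 ln(1 − 0.266667) = 0.232617 ≈ 0.233.
taxon2–taxon3: 5/20 sites differ → p = 0.25, d = −0.75 ln(1 − 0.333333) = 0.304098 ≈ 0.304.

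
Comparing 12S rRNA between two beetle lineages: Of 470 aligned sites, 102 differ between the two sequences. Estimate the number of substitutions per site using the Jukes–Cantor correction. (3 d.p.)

0.256

p = 102/470 ≈ 0.217021.
d = −(3/4) ln(1 − 4p/3) = −0.75 ln(1 − 0.289361) = −0.75 ln(0.710639)
  = −0.75 × (-0.341591) = 0.256193 substitutions/site.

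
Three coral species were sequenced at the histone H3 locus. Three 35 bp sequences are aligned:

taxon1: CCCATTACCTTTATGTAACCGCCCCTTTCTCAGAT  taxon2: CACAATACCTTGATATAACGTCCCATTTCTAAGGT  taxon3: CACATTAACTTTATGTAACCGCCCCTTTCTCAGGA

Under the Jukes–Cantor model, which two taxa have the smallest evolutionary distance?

taxon1 and taxon3

taxon1–taxon2: 9/35 differ, p = 0.257, d = 0.315.
taxon1–taxon3: 4/35 differ, p = 0.114, d = 0.124.
taxon2–taxon3: 9/35 differ, p = 0.257, d = 0.315.
The smallest distance is between taxon1 and taxon3.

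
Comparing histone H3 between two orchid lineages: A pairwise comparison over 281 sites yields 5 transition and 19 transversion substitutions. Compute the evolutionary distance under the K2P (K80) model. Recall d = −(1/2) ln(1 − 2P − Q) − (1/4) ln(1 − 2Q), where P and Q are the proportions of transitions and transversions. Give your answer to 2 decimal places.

P = 5/281 ≈ 0.017794 and Q = 19/281 ≈ 0.067616.
Under the Kimura two-parameter model, d = −½ ln(1 − 2P − Q) − ¼ ln(1 − 2Q).
1 − 2P − Q = 0.896796, giving −½ ln(0.896796) = 0.054463.
1 − 2Q = 0.864768, giving −¼ ln(0.864768) = 0.036324.
d = 0.054463 + 0.036324 = 0.090787.

0.09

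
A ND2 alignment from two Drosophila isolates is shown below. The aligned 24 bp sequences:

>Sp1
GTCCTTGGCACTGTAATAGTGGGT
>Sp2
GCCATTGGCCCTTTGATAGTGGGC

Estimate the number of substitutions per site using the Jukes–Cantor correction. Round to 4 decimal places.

0.3041

The sequences differ at 6 of 24 sites (2, 4, 10, 13, 15, 24), so p = 6/24 = 0.25.
d = −(3/4) ln(1 − 4p/3) = −0.75 ln(1 − 0.333333) = −0.75 ln(0.666667)
  = −0.75 × (-0.405465) = 0.304099 substitutions/site.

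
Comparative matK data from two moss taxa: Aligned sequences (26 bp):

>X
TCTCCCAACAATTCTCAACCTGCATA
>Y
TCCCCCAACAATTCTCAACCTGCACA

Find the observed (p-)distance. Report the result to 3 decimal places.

The sequences differ at 2 of 26 positions (sites 3, 25).
p = 2/26 = 0.076923… ≈ 0.077 (to 3 d.p.).

0.077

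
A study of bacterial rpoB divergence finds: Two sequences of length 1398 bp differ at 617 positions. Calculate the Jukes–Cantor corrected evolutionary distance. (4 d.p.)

0.6659

p = 617/1398 ≈ 0.441345.
d = −(3/4) ln(1 − 4p/3) = −0.75 ln(1 − 0.58846) = −0.75 ln(0.41154)
  = −0.75 × (-0.887849) = 0.665887 substitutions/site.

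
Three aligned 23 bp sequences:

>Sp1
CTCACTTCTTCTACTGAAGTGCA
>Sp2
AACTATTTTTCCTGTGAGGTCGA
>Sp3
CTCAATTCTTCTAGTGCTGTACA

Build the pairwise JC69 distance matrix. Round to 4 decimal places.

d(Sp1,Sp2) = 0.7614, d(Sp1,Sp3) = 0.2567, d(Sp2,Sp3) = 0.6501

Sp1–Sp2: 11/23 sites differ → p ≈ 0.478261, d = −0.75 ln(1 − 0.637681) = 0.761423 ≈ 0.7614.
Sp1–Sp3: 5/23 sites differ → p ≈ 0.217391, d = −0.75 ln(1 − 0.289855) = 0.256715 ≈ 0.2567.
Sp2–Sp3: 10/23 sites differ → p ≈ 0.434783, d = −0.75 ln(1 − 0.579711) = 0.650110 ≈ 0.6501.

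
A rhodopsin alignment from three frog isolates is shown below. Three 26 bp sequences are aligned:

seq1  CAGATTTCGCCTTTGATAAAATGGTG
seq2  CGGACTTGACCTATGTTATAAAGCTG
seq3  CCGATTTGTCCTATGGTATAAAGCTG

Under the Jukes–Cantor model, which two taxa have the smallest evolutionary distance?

seq1–seq2: 9/26 differ, p = 0.346, d = 0.464.
seq1–seq3: 8/26 differ, p = 0.308, d = 0.396.
seq2–seq3: 4/26 differ, p = 0.154, d = 0.172.
The smallest distance is between seq2 and seq3.

seq2 and seq3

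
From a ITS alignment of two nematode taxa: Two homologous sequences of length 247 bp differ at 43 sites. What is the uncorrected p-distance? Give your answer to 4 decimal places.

0.1741

p = 43/247 = 0.174089… ≈ 0.1741 (to 4 d.p.).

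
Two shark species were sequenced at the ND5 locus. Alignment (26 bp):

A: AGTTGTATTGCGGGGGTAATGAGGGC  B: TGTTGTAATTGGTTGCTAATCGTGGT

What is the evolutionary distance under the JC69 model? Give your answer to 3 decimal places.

The sequences differ at 11 of 26 sites, so p = 11/26 ≈ 0.423077.
d = −(3/4) ln(1 − 4p/3) = −0.75 ln(1 − 0.564103) = −0.75 ln(0.435897)
  = −0.75 × (-0.830349) = 0.622762 substitutions/site.

0.623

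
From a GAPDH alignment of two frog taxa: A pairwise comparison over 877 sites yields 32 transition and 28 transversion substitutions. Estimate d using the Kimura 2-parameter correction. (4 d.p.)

0.0719

P = 32/877 ≈ 0.036488 and Q = 28/877 ≈ 0.031927.
Under the Kimura two-parameter model, d = −½ ln(1 − 2P − Q) − ¼ ln(1 − 2Q).
1 − 2P − Q = 0.895097, giving −½ ln(0.895097) = 0.055412.
1 − 2Q = 0.936146, giving −¼ ln(0.936146) = 0.016496.
d = 0.055412 + 0.016496 = 0.071908.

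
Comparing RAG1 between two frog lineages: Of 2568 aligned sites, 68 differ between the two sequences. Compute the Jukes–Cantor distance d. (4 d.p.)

0.0270

p = 68/2568 ≈ 0.02648.
d = −(3/4) ln(1 − 4p/3) = −0.75 ln(1 − 0.035307) = −0.75 ln(0.964693)
  = −0.75 × (-0.035945) = 0.026959 substitutions/site.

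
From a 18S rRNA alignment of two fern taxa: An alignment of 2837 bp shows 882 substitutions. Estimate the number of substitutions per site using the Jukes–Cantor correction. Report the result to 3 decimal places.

0.401

p = 882/2837 ≈ 0.310892.
d = −(3/4) ln(1 − 4p/3) = −0.75 ln(1 − 0.414523) = −0.75 ln(0.585477)
  = −0.75 × (-0.535328) = 0.401496 substitutions/site.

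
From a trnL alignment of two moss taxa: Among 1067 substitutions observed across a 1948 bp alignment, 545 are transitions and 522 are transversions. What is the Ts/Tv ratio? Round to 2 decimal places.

1.04

R = 545/522 = 1.044061… ≈ 1.04 (to 2 d.p.).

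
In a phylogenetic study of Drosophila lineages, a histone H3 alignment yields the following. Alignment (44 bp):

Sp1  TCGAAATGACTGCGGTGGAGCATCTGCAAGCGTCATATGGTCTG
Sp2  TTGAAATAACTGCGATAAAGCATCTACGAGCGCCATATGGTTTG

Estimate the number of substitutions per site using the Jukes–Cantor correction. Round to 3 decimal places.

0.239

The sequences differ at 9 of 44 sites (2, 8, 15, 17, 18, 26, 28, 33, 42), so p = 9/44 ≈ 0.204545.
d = −(3/4) ln(1 − 4p/3) = −0.75 ln(1 − 0.272727) = −0.75 ln(0.727273)
  = −0.75 × (-0.318453) = 0.238840 substitutions/site.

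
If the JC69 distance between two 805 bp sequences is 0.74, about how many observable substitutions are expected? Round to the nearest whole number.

379

Invert JC69: p = (3/4)(1 − e^(−4d/3)) = 0.75 × (1 − e^(-0.986667)) = 0.75 × (1 − 0.372817) = 0.470387.
Expected differing sites = pL ≈ 0.470387 × 805 = 378.661535 ≈ 379.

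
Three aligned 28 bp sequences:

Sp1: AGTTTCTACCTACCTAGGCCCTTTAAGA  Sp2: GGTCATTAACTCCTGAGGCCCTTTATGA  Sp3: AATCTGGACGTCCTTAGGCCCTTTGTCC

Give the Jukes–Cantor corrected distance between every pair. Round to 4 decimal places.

d(Sp1,Sp2) = 0.4197, d(Sp1,Sp3) = 0.5565, d(Sp2,Sp3) = 0.5565

Sp1–Sp2: 9/28 sites differ → p ≈ 0.321429, d = −0.75 ln(1 − 0.428572) = 0.419713 ≈ 0.4197.
Sp1–Sp3: 11/28 sites differ → p ≈ 0.392857, d = −0.75 ln(1 − 0.523809) = 0.556452 ≈ 0.5565.
Sp2–Sp3: 11/28 sites differ → p ≈ 0.392857, d = −0.75 ln(1 − 0.523809) = 0.556452 ≈ 0.5565.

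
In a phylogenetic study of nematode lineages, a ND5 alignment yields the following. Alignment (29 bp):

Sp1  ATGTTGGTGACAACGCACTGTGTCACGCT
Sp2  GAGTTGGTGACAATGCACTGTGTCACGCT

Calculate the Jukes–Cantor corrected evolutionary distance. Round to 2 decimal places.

0.11

The sequences differ at 3 of 29 sites (1, 2, 14), so p = 3/29 ≈ 0.103448.
d = −(3/4) ln(1 − 4p/3) = −0.75 ln(1 − 0.137931) = −0.75 ln(0.862069)
  = −0.75 × (-0.148420) = 0.111315 substitutions/site.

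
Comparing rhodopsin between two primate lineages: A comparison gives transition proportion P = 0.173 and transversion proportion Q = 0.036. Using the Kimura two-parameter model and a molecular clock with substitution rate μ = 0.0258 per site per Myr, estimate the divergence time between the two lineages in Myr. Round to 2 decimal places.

5.03

Under the Kimura two-parameter model, d = −½ ln(1 − 2P − Q) − ¼ ln(1 − 2Q).
1 − 2P − Q = 0.618, giving −½ ln(0.618) = 0.240633.
1 − 2Q = 0.928, giving −¼ ln(0.928) = 0.018681.
d = 0.240633 + 0.018681 = 0.259314.
Under a molecular clock d = 2μt, so t = d/(2μ) = 0.259314 / (2 × 0.0258) = 5.03 Myr.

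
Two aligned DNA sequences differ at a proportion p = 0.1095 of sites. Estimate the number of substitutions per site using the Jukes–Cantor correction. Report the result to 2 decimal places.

d = −(3/4) ln(1 − 4p/3) = −0.75 ln(1 − 0.146) = −0.75 ln(0.854)
  = −0.75 × (-0.157824) = 0.118368 substitutions/site.

0.12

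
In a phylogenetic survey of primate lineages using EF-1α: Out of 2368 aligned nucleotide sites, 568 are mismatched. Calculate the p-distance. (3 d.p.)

0.240

p = 568/2368 = 0.239864… ≈ 0.240 (to 3 d.p.).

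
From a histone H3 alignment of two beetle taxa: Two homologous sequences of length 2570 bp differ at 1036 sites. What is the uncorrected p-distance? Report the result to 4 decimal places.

0.4031

p = 1036/2570 = 0.403112… ≈ 0.4031 (to 4 d.p.).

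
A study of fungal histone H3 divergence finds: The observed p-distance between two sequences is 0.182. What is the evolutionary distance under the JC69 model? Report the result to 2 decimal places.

0.21

d = −(3/4) ln(1 − 4p/3) = −0.75 ln(1 − 0.242667) = −0.75 ln(0.757333)
  = −0.75 × (-0.277952) = 0.208464 substitutions/site.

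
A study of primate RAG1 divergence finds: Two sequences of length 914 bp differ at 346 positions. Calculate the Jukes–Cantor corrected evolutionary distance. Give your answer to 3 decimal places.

0.527

p = 346/914 ≈ 0.378556.
d = −(3/4) ln(1 − 4p/3) = −0.75 ln(1 − 0.504741) = −0.75 ln(0.495259)
  = −0.75 × (-0.702674) = 0.527006 substitutions/site.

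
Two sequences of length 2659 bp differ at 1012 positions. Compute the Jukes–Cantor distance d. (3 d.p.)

0.531

p = 1012/2659 ≈ 0.380594.
d = −(3/4) ln(1 − 4p/3) = −0.75 ln(1 − 0.507459) = −0.75 ln(0.492541)
  = −0.75 × (-0.708178) = 0.531134 substitutions/site.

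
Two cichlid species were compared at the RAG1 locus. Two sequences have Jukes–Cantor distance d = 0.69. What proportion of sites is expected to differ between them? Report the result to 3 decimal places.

0.451

p = (3/4)(1 − e^(−4d/3)) = 0.75 × (1 − e^(-0.92)) = 0.75 × (1 − 0.398519) = 0.451111.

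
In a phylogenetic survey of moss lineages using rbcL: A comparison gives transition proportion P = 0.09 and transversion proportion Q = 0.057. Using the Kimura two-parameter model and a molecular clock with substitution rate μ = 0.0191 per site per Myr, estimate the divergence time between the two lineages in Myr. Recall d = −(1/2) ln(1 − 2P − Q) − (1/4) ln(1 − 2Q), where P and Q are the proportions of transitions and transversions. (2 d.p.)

4.33

Under the Kimura two-parameter model, d = −½ ln(1 − 2P − Q) − ¼ ln(1 − 2Q).
1 − 2P − Q = 0.763, giving −½ ln(0.763) = 0.135249.
1 − 2Q = 0.886, giving −¼ ln(0.886) = 0.030260.
d = 0.135249 + 0.030260 = 0.165509.
Under a molecular clock d = 2μt, so t = d/(2μ) = 0.165509 / (2 × 0.0191) = 4.33 Myr.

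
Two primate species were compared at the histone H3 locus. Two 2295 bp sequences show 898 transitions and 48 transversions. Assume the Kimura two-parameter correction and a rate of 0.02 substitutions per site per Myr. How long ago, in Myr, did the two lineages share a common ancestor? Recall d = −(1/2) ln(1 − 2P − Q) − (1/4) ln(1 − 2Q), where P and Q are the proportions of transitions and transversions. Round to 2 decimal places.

P = 898/2295 ≈ 0.391285 and Q = 48/2295 ≈ 0.020915.
Under the Kimura two-parameter model, d = −½ ln(1 − 2P − Q) − ¼ ln(1 − 2Q).
1 − 2P − Q = 0.196515, giving −½ ln(0.196515) = 0.813508.
1 − 2Q = 0.95817, giving −¼ ln(0.95817) = 0.010683.
d = 0.813508 + 0.010683 = 0.824191.
Under a molecular clock d = 2μt, so t = d/(2μ) = 0.824191 / (2 × 0.02) = 20.60 Myr.

20.60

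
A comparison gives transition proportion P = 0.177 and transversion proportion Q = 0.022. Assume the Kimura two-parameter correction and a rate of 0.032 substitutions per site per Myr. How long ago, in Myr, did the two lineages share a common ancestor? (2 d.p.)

3.86

Under the Kimura two-parameter model, d = −½ ln(1 − 2P − Q) − ¼ ln(1 − 2Q).
1 − 2P − Q = 0.624, giving −½ ln(0.624) = 0.235802.
1 − 2Q = 0.956, giving −¼ ln(0.956) = 0.011249.
d = 0.235802 + 0.011249 = 0.247051.
Under a molecular clock d = 2μt, so t = d/(2μ) = 0.247051 / (2 × 0.032) = 3.86 Myr.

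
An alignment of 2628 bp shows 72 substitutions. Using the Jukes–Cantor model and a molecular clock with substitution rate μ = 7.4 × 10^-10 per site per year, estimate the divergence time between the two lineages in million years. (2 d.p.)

p = 72/2628 ≈ 0.027397.
d = −(3/4) ln(1 − 4p/3) = −0.75 ln(1 − 0.036529) = −0.75 ln(0.963471)
  = −0.75 × (-0.037213) = 0.027910 substitutions/site.
Under a molecular clock d = 2μt, so t = d/(2μ) = 0.027910 / (2 × 7.4 × 10^-10) = 18.86 million years.

18.86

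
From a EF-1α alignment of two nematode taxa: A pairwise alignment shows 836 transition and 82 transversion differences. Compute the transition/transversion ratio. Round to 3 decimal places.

10.195

R = 836/82 = 10.195121… ≈ 10.195 (to 3 d.p.).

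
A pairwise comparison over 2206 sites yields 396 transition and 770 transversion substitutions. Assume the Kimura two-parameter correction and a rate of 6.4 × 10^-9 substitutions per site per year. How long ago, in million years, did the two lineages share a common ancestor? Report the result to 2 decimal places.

71.49

P = 396/2206 ≈ 0.17951 and Q = 770/2206 ≈ 0.349048.
Under the Kimura two-parameter model, d = −½ ln(1 − 2P − Q) − ¼ ln(1 − 2Q).
1 − 2P − Q = 0.291932, giving −½ ln(0.291932) = 0.615617.
1 − 2Q = 0.301904, giving −¼ ln(0.301904) = 0.299412.
d = 0.615617 + 0.299412 = 0.915029.
Under a molecular clock d = 2μt, so t = d/(2μ) = 0.915029 / (2 × 6.4 × 10^-9) = 71.49 million years.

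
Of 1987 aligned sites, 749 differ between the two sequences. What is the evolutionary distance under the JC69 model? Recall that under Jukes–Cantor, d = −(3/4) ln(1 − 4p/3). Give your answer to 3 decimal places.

0.524

p = 749/1987 ≈ 0.37695.
d = −(3/4) ln(1 − 4p/3) = −0.75 ln(1 − 0.5026) = −0.75 ln(0.4974)
  = −0.75 × (-0.698361) = 0.523771 substitutions/site.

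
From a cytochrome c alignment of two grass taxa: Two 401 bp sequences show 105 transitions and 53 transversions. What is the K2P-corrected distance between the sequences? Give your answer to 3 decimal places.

0.610

P = 105/401 ≈ 0.261845 and Q = 53/401 ≈ 0.13217.
Under the Kimura two-parameter model, d = −½ ln(1 − 2P − Q) − ¼ ln(1 − 2Q).
1 − 2P − Q = 0.34414, giving −½ ln(0.34414) = 0.533353.
1 − 2Q = 0.73566, giving −¼ ln(0.73566) = 0.076747.
d = 0.533353 + 0.076747 = 0.610100.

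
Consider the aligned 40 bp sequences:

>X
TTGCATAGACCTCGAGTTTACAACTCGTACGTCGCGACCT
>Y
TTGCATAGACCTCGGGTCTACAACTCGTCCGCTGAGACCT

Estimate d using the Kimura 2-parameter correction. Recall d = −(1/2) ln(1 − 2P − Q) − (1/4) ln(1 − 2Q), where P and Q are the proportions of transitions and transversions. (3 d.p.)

0.170

Of 40 sites, 4 differences are transitions and 2 are transversions, so P = 4/40 = 0.1 and Q = 2/40 = 0.05.
Under the Kimura two-parameter model, d = −½ ln(1 − 2P − Q) − ¼ ln(1 − 2Q).
1 − 2P − Q = 0.75, giving −½ ln(0.75) = 0.143841.
1 − 2Q = 0.9, giving −¼ ln(0.9) = 0.026340.
d = 0.143841 + 0.026340 = 0.170181.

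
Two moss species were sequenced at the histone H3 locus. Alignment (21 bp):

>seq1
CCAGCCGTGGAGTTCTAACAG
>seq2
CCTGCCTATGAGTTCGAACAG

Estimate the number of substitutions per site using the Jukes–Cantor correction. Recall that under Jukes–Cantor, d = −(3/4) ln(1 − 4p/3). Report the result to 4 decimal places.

The sequences differ at 5 of 21 sites (3, 7, 8, 9, 16), so p = 5/21 ≈ 0.238095.
d = −(3/4) ln(1 − 4p/3) = −0.75 ln(1 − 0.31746) = −0.75 ln(0.68254)
  = −0.75 × (-0.381934) = 0.286451 substitutions/site.

0.2865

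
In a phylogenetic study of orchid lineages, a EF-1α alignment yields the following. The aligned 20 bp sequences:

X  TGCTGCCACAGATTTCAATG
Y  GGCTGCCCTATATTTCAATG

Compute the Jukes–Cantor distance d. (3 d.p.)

0.233

The sequences differ at 4 of 20 sites (1, 8, 9, 11), so p = 4/20 = 0.2.
d = −(3/4) ln(1 − 4p/3) = −0.75 ln(1 − 0.266667) = −0.75 ln(0.733333)
  = −0.75 × (-0.310155) = 0.232616 substitutions/site.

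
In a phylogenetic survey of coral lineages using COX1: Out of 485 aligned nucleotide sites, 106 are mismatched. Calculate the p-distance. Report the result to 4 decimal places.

0.2186

p = 106/485 = 0.218556… ≈ 0.2186 (to 4 d.p.).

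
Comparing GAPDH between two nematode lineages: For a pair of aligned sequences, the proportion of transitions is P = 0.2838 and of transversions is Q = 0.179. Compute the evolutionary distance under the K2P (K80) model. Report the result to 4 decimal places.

Under the Kimura two-parameter model, d = −½ ln(1 − 2P − Q) − ¼ ln(1 − 2Q).
1 − 2P − Q = 0.2534, giving −½ ln(0.2534) = 0.686393.
1 − 2Q = 0.642, giving −¼ ln(0.642) = 0.110792.
d = 0.686393 + 0.110792 = 0.797185.

0.7972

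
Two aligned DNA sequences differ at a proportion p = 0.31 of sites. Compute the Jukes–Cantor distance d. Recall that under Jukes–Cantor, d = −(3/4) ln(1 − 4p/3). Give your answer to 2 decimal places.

d = −(3/4) ln(1 − 4p/3) = −0.75 ln(1 − 0.413333) = −0.75 ln(0.586667)
  = −0.75 × (-0.533298) = 0.399974 substitutions/site.

0.40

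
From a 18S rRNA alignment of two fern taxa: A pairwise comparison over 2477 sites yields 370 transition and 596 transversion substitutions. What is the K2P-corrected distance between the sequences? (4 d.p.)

P = 370/2477 ≈ 0.149374 and Q = 596/2477 ≈ 0.240614.
Under the Kimura two-parameter model, d = −½ ln(1 − 2P − Q) − ¼ ln(1 − 2Q).
1 − 2P − Q = 0.460638, giving −½ ln(0.460638) = 0.387571.
1 − 2Q = 0.518772, giving −¼ ln(0.518772) = 0.164073.
d = 0.387571 + 0.164073 = 0.551644.

0.5516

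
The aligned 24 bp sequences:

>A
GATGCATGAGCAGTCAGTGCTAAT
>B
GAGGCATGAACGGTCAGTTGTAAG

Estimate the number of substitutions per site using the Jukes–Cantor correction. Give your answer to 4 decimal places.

The sequences differ at 6 of 24 sites (3, 10, 12, 19, 20, 24), so p = 6/24 = 0.25.
d = −(3/4) ln(1 − 4p/3) = −0.75 ln(1 − 0.333333) = −0.75 ln(0.666667)
  = −0.75 × (-0.405465) = 0.304099 substitutions/site.

0.3041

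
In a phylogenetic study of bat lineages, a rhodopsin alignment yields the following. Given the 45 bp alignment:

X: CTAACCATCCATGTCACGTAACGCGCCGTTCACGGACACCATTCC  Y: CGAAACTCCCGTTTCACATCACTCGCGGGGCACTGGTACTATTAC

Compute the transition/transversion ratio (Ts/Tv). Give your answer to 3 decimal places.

0.545

Transitions are A↔G and C↔T; transversions are all other mismatches.
Transitions: 6. Transversions: 11.
R = 6/11 = 0.545454… ≈ 0.545 (to 3 d.p.).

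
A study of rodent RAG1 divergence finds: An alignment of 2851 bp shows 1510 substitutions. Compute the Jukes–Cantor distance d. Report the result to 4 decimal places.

p = 1510/2851 ≈ 0.529639.
d = −(3/4) ln(1 − 4p/3) = −0.75 ln(1 − 0.706185) = −0.75 ln(0.293815)
  = −0.75 × (-1.224805) = 0.918604 substitutions/site.

0.9186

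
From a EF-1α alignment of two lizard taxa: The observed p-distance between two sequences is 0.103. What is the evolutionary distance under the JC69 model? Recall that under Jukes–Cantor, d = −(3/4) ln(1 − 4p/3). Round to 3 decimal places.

d = −(3/4) ln(1 − 4p/3) = −0.75 ln(1 − 0.137333) = −0.75 ln(0.862667)
  = −0.75 × (-0.147727) = 0.110795 substitutions/site.

0.111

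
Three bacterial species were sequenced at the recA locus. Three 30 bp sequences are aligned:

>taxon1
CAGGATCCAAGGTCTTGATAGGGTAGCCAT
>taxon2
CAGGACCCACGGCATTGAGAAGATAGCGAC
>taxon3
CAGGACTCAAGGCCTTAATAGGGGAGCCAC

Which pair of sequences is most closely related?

taxon1–taxon2: 9/30 differ, p = 0.300, d = 0.383.
taxon1–taxon3: 6/30 differ, p = 0.200, d = 0.233.
taxon2–taxon3: 9/30 differ, p = 0.300, d = 0.383.
The smallest distance is between taxon1 and taxon3.

taxon1 and taxon3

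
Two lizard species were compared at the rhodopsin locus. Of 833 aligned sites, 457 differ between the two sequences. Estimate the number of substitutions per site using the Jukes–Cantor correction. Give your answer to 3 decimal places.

0.986

p = 457/833 ≈ 0.548619.
d = −(3/4) ln(1 − 4p/3) = −0.75 ln(1 − 0.731492) = −0.75 ln(0.268508)
  = −0.75 × (-1.314875) = 0.986156 substitutions/site.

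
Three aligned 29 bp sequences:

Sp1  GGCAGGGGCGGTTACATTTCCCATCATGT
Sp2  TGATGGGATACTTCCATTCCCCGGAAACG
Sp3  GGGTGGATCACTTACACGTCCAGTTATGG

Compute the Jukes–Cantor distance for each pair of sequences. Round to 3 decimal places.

d(Sp1,Sp2) = 0.878, d(Sp1,Sp3) = 0.602, d(Sp2,Sp3) = 0.774

Sp1–Sp2: 15/29 sites differ → p ≈ 0.517241, d = −0.75 ln(1 − 0.689655) = 0.877553 ≈ 0.878.
Sp1–Sp3: 12/29 sites differ → p ≈ 0.413793, d = −0.75 ln(1 − 0.551724) = 0.601760 ≈ 0.602.
Sp2–Sp3: 14/29 sites differ → p ≈ 0.482759, d = −0.75 ln(1 − 0.643679) = 0.773942 ≈ 0.774.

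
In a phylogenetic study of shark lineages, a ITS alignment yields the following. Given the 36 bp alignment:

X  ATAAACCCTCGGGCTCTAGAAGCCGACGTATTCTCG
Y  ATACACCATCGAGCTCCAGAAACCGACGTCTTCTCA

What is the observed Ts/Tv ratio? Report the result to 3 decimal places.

1.333

Transitions are A↔G and C↔T; transversions are all other mismatches.
Transitions: 4. Transversions: 3.
R = 4/3 = 1.333333… ≈ 1.333 (to 3 d.p.).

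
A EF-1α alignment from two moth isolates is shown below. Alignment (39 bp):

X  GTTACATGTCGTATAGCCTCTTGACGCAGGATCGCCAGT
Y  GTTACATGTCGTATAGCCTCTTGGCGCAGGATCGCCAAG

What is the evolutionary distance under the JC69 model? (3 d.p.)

The sequences differ at 3 of 39 sites (24, 38, 39), so p = 3/39 ≈ 0.076923.
d = −(3/4) ln(1 − 4p/3) = −0.75 ln(1 − 0.102564) = −0.75 ln(0.897436)
  = −0.75 × (-0.108213) = 0.081160 substitutions/site.

0.081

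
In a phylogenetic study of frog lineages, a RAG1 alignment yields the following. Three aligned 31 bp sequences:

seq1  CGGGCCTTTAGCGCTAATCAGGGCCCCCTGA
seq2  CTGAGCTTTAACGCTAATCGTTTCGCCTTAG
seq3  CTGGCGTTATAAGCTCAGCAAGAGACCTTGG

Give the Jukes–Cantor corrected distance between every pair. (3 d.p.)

d(seq1,seq2) = 0.544, d(seq1,seq3) = 0.691, d(seq2,seq3) = 0.777

seq1–seq2: 12/31 sites differ → p ≈ 0.387097, d = −0.75 ln(1 − 0.516129) = 0.544453 ≈ 0.544.
seq1–seq3: 14/31 sites differ → p ≈ 0.451613, d = −0.75 ln(1 − 0.602151) = 0.691262 ≈ 0.691.
seq2–seq3: 15/31 sites differ → p ≈ 0.483871, d = −0.75 ln(1 − 0.645161) = 0.777068 ≈ 0.777.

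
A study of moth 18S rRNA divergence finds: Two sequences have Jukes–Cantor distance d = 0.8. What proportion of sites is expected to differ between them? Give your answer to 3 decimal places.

0.492

p = (3/4)(1 − e^(−4d/3)) = 0.75 × (1 − e^(-1.066667)) = 0.75 × (1 − 0.344154) = 0.491885.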